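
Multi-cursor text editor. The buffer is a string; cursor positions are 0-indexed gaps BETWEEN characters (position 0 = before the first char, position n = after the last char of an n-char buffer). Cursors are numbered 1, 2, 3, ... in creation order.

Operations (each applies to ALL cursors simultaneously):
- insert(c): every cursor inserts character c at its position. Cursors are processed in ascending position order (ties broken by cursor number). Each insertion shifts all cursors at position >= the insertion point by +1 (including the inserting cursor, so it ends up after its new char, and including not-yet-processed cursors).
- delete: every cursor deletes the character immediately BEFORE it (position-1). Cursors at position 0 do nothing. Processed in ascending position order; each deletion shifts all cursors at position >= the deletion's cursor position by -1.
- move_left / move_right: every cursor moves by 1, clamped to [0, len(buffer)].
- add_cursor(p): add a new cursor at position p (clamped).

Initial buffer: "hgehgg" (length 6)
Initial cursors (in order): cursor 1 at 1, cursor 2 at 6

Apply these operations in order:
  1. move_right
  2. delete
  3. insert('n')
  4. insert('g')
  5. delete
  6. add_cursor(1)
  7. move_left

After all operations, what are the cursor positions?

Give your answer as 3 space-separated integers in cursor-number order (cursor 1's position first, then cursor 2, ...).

Answer: 1 5 0

Derivation:
After op 1 (move_right): buffer="hgehgg" (len 6), cursors c1@2 c2@6, authorship ......
After op 2 (delete): buffer="hehg" (len 4), cursors c1@1 c2@4, authorship ....
After op 3 (insert('n')): buffer="hnehgn" (len 6), cursors c1@2 c2@6, authorship .1...2
After op 4 (insert('g')): buffer="hngehgng" (len 8), cursors c1@3 c2@8, authorship .11...22
After op 5 (delete): buffer="hnehgn" (len 6), cursors c1@2 c2@6, authorship .1...2
After op 6 (add_cursor(1)): buffer="hnehgn" (len 6), cursors c3@1 c1@2 c2@6, authorship .1...2
After op 7 (move_left): buffer="hnehgn" (len 6), cursors c3@0 c1@1 c2@5, authorship .1...2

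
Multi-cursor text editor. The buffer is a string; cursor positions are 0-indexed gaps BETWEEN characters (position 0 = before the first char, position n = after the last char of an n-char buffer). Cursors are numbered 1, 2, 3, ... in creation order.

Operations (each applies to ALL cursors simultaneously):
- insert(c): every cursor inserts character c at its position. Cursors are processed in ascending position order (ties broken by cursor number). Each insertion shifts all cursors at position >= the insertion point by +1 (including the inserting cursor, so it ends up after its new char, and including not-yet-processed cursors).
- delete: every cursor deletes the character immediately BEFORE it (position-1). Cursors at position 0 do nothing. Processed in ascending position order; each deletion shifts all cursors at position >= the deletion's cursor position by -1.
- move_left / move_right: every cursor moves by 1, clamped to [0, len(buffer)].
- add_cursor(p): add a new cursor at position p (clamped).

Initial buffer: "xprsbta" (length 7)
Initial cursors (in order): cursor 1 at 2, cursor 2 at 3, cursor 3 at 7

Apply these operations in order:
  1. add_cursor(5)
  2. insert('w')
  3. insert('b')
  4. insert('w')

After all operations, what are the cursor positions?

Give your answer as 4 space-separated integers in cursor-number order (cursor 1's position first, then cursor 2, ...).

Answer: 5 9 19 14

Derivation:
After op 1 (add_cursor(5)): buffer="xprsbta" (len 7), cursors c1@2 c2@3 c4@5 c3@7, authorship .......
After op 2 (insert('w')): buffer="xpwrwsbwtaw" (len 11), cursors c1@3 c2@5 c4@8 c3@11, authorship ..1.2..4..3
After op 3 (insert('b')): buffer="xpwbrwbsbwbtawb" (len 15), cursors c1@4 c2@7 c4@11 c3@15, authorship ..11.22..44..33
After op 4 (insert('w')): buffer="xpwbwrwbwsbwbwtawbw" (len 19), cursors c1@5 c2@9 c4@14 c3@19, authorship ..111.222..444..333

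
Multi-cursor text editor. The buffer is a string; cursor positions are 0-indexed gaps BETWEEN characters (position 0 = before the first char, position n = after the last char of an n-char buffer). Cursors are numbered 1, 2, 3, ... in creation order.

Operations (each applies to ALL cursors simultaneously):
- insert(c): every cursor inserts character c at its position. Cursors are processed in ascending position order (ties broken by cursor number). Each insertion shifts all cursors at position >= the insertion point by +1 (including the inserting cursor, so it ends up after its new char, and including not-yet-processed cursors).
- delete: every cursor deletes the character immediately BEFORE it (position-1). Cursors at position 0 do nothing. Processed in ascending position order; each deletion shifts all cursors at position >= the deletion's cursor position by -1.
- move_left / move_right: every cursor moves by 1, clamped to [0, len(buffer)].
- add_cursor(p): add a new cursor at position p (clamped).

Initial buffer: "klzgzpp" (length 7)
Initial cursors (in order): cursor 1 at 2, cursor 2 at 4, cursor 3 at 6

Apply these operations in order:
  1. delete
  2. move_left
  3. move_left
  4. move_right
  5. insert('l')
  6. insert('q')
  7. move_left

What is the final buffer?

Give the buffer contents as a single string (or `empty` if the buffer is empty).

Answer: kllqqzlqzp

Derivation:
After op 1 (delete): buffer="kzzp" (len 4), cursors c1@1 c2@2 c3@3, authorship ....
After op 2 (move_left): buffer="kzzp" (len 4), cursors c1@0 c2@1 c3@2, authorship ....
After op 3 (move_left): buffer="kzzp" (len 4), cursors c1@0 c2@0 c3@1, authorship ....
After op 4 (move_right): buffer="kzzp" (len 4), cursors c1@1 c2@1 c3@2, authorship ....
After op 5 (insert('l')): buffer="kllzlzp" (len 7), cursors c1@3 c2@3 c3@5, authorship .12.3..
After op 6 (insert('q')): buffer="kllqqzlqzp" (len 10), cursors c1@5 c2@5 c3@8, authorship .1212.33..
After op 7 (move_left): buffer="kllqqzlqzp" (len 10), cursors c1@4 c2@4 c3@7, authorship .1212.33..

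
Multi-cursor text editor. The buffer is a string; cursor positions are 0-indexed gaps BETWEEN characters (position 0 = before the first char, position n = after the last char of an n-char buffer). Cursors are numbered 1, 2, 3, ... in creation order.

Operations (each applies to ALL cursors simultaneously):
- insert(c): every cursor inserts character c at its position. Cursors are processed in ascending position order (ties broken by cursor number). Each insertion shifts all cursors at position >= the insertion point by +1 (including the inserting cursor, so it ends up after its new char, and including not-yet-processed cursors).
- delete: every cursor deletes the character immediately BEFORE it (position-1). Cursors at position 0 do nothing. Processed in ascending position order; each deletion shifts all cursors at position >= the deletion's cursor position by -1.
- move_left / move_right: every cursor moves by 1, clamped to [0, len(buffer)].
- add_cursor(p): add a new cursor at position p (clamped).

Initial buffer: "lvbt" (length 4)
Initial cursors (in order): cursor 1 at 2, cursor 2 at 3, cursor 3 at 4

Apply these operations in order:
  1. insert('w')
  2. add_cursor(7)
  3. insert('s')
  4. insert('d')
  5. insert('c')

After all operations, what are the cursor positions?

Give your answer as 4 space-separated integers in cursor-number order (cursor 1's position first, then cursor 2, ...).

Answer: 6 11 19 19

Derivation:
After op 1 (insert('w')): buffer="lvwbwtw" (len 7), cursors c1@3 c2@5 c3@7, authorship ..1.2.3
After op 2 (add_cursor(7)): buffer="lvwbwtw" (len 7), cursors c1@3 c2@5 c3@7 c4@7, authorship ..1.2.3
After op 3 (insert('s')): buffer="lvwsbwstwss" (len 11), cursors c1@4 c2@7 c3@11 c4@11, authorship ..11.22.334
After op 4 (insert('d')): buffer="lvwsdbwsdtwssdd" (len 15), cursors c1@5 c2@9 c3@15 c4@15, authorship ..111.222.33434
After op 5 (insert('c')): buffer="lvwsdcbwsdctwssddcc" (len 19), cursors c1@6 c2@11 c3@19 c4@19, authorship ..1111.2222.3343434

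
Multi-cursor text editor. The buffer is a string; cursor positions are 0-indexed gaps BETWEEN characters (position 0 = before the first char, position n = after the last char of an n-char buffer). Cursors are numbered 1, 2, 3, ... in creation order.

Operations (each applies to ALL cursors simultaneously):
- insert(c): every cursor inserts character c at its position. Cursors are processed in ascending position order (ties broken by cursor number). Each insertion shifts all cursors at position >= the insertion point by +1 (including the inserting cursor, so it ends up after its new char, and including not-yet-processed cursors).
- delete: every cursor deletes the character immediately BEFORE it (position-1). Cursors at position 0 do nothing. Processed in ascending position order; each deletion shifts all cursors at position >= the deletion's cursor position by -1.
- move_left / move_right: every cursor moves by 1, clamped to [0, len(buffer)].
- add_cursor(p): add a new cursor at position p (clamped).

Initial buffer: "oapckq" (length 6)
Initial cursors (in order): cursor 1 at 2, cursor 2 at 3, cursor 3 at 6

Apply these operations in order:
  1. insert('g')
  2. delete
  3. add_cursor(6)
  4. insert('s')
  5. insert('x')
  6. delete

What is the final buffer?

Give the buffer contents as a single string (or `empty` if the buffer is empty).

Answer: oaspsckqss

Derivation:
After op 1 (insert('g')): buffer="oagpgckqg" (len 9), cursors c1@3 c2@5 c3@9, authorship ..1.2...3
After op 2 (delete): buffer="oapckq" (len 6), cursors c1@2 c2@3 c3@6, authorship ......
After op 3 (add_cursor(6)): buffer="oapckq" (len 6), cursors c1@2 c2@3 c3@6 c4@6, authorship ......
After op 4 (insert('s')): buffer="oaspsckqss" (len 10), cursors c1@3 c2@5 c3@10 c4@10, authorship ..1.2...34
After op 5 (insert('x')): buffer="oasxpsxckqssxx" (len 14), cursors c1@4 c2@7 c3@14 c4@14, authorship ..11.22...3434
After op 6 (delete): buffer="oaspsckqss" (len 10), cursors c1@3 c2@5 c3@10 c4@10, authorship ..1.2...34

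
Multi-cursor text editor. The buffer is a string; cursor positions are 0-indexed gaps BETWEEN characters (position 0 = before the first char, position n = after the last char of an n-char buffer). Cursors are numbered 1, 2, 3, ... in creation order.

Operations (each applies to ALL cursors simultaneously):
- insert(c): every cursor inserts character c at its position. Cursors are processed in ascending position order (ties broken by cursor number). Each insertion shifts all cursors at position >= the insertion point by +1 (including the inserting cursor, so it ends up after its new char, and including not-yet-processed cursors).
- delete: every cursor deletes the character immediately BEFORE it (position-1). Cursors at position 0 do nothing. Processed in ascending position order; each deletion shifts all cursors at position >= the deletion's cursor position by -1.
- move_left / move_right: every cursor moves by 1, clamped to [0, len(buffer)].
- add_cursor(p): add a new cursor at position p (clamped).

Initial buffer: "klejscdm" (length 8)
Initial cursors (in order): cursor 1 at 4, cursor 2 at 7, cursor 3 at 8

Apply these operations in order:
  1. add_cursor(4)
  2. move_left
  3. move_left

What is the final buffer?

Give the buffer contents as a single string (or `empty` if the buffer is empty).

Answer: klejscdm

Derivation:
After op 1 (add_cursor(4)): buffer="klejscdm" (len 8), cursors c1@4 c4@4 c2@7 c3@8, authorship ........
After op 2 (move_left): buffer="klejscdm" (len 8), cursors c1@3 c4@3 c2@6 c3@7, authorship ........
After op 3 (move_left): buffer="klejscdm" (len 8), cursors c1@2 c4@2 c2@5 c3@6, authorship ........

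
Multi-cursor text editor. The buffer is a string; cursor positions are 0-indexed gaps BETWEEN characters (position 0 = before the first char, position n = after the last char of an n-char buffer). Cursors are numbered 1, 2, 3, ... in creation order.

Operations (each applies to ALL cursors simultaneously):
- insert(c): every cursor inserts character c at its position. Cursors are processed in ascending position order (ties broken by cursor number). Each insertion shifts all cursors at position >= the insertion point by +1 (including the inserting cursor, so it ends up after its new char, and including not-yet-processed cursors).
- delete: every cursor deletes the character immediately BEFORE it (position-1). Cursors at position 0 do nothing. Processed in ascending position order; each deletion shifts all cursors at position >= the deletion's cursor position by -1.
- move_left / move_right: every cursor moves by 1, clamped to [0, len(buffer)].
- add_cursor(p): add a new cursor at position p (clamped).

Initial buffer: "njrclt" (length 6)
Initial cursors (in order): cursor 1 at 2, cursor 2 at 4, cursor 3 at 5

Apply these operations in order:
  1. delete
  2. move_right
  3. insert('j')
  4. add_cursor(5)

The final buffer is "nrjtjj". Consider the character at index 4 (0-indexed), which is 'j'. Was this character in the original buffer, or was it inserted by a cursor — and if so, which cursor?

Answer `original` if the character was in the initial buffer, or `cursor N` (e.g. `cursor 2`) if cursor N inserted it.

Answer: cursor 2

Derivation:
After op 1 (delete): buffer="nrt" (len 3), cursors c1@1 c2@2 c3@2, authorship ...
After op 2 (move_right): buffer="nrt" (len 3), cursors c1@2 c2@3 c3@3, authorship ...
After op 3 (insert('j')): buffer="nrjtjj" (len 6), cursors c1@3 c2@6 c3@6, authorship ..1.23
After op 4 (add_cursor(5)): buffer="nrjtjj" (len 6), cursors c1@3 c4@5 c2@6 c3@6, authorship ..1.23
Authorship (.=original, N=cursor N): . . 1 . 2 3
Index 4: author = 2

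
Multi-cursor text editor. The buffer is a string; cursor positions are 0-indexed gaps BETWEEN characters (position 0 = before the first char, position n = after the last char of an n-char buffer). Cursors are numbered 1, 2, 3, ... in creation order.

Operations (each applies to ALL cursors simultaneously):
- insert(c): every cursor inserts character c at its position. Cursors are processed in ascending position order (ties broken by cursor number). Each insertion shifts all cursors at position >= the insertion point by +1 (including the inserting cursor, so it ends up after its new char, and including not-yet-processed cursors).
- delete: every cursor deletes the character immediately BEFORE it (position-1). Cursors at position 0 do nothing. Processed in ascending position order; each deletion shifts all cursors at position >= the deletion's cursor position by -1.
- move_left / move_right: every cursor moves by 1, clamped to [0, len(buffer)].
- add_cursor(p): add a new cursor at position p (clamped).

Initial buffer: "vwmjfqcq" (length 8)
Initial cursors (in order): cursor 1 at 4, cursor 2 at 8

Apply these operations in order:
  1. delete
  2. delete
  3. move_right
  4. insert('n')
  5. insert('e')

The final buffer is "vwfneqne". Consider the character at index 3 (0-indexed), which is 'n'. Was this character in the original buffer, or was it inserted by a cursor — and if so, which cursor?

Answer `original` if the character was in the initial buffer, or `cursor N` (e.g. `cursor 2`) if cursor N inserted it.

After op 1 (delete): buffer="vwmfqc" (len 6), cursors c1@3 c2@6, authorship ......
After op 2 (delete): buffer="vwfq" (len 4), cursors c1@2 c2@4, authorship ....
After op 3 (move_right): buffer="vwfq" (len 4), cursors c1@3 c2@4, authorship ....
After op 4 (insert('n')): buffer="vwfnqn" (len 6), cursors c1@4 c2@6, authorship ...1.2
After op 5 (insert('e')): buffer="vwfneqne" (len 8), cursors c1@5 c2@8, authorship ...11.22
Authorship (.=original, N=cursor N): . . . 1 1 . 2 2
Index 3: author = 1

Answer: cursor 1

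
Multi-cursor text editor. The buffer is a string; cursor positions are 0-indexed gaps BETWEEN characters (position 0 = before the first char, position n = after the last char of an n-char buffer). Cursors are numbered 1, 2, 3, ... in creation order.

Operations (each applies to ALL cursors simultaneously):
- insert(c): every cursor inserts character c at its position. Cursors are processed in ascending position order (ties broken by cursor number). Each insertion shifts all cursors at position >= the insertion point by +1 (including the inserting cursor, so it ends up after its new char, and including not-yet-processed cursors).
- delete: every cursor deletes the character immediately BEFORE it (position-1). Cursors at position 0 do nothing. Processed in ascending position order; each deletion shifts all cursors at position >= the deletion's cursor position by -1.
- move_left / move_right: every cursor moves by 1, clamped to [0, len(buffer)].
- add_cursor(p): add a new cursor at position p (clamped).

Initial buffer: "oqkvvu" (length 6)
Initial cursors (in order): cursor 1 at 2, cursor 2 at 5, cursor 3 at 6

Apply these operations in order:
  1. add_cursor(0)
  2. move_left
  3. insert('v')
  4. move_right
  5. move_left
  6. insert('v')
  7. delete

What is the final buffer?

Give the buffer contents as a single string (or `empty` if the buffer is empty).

After op 1 (add_cursor(0)): buffer="oqkvvu" (len 6), cursors c4@0 c1@2 c2@5 c3@6, authorship ......
After op 2 (move_left): buffer="oqkvvu" (len 6), cursors c4@0 c1@1 c2@4 c3@5, authorship ......
After op 3 (insert('v')): buffer="vovqkvvvvu" (len 10), cursors c4@1 c1@3 c2@7 c3@9, authorship 4.1...2.3.
After op 4 (move_right): buffer="vovqkvvvvu" (len 10), cursors c4@2 c1@4 c2@8 c3@10, authorship 4.1...2.3.
After op 5 (move_left): buffer="vovqkvvvvu" (len 10), cursors c4@1 c1@3 c2@7 c3@9, authorship 4.1...2.3.
After op 6 (insert('v')): buffer="vvovvqkvvvvvvu" (len 14), cursors c4@2 c1@5 c2@10 c3@13, authorship 44.11...22.33.
After op 7 (delete): buffer="vovqkvvvvu" (len 10), cursors c4@1 c1@3 c2@7 c3@9, authorship 4.1...2.3.

Answer: vovqkvvvvu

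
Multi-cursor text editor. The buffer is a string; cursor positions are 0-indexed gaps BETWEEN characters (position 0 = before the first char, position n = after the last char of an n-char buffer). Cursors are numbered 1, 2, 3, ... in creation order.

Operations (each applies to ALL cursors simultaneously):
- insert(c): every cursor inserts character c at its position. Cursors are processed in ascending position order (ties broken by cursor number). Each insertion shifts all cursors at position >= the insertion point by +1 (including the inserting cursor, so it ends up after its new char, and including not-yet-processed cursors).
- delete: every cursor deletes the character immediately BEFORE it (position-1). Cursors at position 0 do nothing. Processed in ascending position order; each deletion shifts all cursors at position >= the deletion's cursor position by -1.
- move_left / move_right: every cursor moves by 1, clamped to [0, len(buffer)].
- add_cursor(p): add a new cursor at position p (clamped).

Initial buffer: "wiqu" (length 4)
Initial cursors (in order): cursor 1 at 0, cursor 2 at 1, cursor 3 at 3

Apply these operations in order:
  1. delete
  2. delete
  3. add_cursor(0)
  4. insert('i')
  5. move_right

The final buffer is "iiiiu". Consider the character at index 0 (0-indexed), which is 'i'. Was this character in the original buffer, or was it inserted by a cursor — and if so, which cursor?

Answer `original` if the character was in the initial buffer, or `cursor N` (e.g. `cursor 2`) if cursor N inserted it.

After op 1 (delete): buffer="iu" (len 2), cursors c1@0 c2@0 c3@1, authorship ..
After op 2 (delete): buffer="u" (len 1), cursors c1@0 c2@0 c3@0, authorship .
After op 3 (add_cursor(0)): buffer="u" (len 1), cursors c1@0 c2@0 c3@0 c4@0, authorship .
After op 4 (insert('i')): buffer="iiiiu" (len 5), cursors c1@4 c2@4 c3@4 c4@4, authorship 1234.
After op 5 (move_right): buffer="iiiiu" (len 5), cursors c1@5 c2@5 c3@5 c4@5, authorship 1234.
Authorship (.=original, N=cursor N): 1 2 3 4 .
Index 0: author = 1

Answer: cursor 1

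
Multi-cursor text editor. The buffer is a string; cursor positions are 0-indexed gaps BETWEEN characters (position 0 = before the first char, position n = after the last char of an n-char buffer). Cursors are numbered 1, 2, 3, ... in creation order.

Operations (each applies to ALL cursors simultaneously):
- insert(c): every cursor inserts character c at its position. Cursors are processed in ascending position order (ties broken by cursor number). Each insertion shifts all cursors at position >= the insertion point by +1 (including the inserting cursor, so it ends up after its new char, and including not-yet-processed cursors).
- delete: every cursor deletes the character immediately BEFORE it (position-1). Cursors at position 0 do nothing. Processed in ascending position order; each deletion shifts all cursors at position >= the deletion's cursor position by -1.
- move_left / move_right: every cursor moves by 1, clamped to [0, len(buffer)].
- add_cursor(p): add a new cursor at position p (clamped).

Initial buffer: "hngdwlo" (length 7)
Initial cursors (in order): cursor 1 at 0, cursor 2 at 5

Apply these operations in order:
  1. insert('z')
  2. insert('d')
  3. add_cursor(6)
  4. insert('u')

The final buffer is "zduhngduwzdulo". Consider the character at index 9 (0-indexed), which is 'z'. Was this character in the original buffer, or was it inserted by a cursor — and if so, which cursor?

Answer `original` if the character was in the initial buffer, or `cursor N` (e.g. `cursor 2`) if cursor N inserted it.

Answer: cursor 2

Derivation:
After op 1 (insert('z')): buffer="zhngdwzlo" (len 9), cursors c1@1 c2@7, authorship 1.....2..
After op 2 (insert('d')): buffer="zdhngdwzdlo" (len 11), cursors c1@2 c2@9, authorship 11.....22..
After op 3 (add_cursor(6)): buffer="zdhngdwzdlo" (len 11), cursors c1@2 c3@6 c2@9, authorship 11.....22..
After op 4 (insert('u')): buffer="zduhngduwzdulo" (len 14), cursors c1@3 c3@8 c2@12, authorship 111....3.222..
Authorship (.=original, N=cursor N): 1 1 1 . . . . 3 . 2 2 2 . .
Index 9: author = 2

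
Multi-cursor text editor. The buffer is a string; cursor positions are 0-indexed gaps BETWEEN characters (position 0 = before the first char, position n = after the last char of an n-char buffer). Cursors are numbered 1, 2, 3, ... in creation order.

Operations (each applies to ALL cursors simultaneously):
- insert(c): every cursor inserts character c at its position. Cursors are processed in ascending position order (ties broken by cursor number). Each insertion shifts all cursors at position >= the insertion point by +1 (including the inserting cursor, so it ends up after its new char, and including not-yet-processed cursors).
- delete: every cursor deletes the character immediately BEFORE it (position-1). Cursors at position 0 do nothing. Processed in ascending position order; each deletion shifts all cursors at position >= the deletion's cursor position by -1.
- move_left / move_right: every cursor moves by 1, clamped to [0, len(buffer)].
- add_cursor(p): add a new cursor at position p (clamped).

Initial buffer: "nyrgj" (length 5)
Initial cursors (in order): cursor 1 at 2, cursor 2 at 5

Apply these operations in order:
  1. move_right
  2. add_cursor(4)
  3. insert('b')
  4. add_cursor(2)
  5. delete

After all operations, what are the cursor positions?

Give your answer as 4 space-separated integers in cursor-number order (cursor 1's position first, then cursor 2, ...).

Answer: 2 4 3 1

Derivation:
After op 1 (move_right): buffer="nyrgj" (len 5), cursors c1@3 c2@5, authorship .....
After op 2 (add_cursor(4)): buffer="nyrgj" (len 5), cursors c1@3 c3@4 c2@5, authorship .....
After op 3 (insert('b')): buffer="nyrbgbjb" (len 8), cursors c1@4 c3@6 c2@8, authorship ...1.3.2
After op 4 (add_cursor(2)): buffer="nyrbgbjb" (len 8), cursors c4@2 c1@4 c3@6 c2@8, authorship ...1.3.2
After op 5 (delete): buffer="nrgj" (len 4), cursors c4@1 c1@2 c3@3 c2@4, authorship ....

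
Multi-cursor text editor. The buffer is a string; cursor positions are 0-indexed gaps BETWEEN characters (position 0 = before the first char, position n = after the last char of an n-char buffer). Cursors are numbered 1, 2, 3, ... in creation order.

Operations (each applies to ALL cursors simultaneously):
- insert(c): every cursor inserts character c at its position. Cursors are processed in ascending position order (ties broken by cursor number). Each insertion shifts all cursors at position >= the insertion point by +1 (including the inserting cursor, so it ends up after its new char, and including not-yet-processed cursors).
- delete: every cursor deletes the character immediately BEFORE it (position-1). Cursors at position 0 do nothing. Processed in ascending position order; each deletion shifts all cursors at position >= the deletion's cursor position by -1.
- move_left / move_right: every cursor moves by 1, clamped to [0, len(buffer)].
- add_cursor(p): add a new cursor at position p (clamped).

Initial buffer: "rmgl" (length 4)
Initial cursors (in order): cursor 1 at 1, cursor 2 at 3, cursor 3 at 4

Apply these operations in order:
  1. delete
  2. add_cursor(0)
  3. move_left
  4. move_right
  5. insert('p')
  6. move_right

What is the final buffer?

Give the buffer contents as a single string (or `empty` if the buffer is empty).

After op 1 (delete): buffer="m" (len 1), cursors c1@0 c2@1 c3@1, authorship .
After op 2 (add_cursor(0)): buffer="m" (len 1), cursors c1@0 c4@0 c2@1 c3@1, authorship .
After op 3 (move_left): buffer="m" (len 1), cursors c1@0 c2@0 c3@0 c4@0, authorship .
After op 4 (move_right): buffer="m" (len 1), cursors c1@1 c2@1 c3@1 c4@1, authorship .
After op 5 (insert('p')): buffer="mpppp" (len 5), cursors c1@5 c2@5 c3@5 c4@5, authorship .1234
After op 6 (move_right): buffer="mpppp" (len 5), cursors c1@5 c2@5 c3@5 c4@5, authorship .1234

Answer: mpppp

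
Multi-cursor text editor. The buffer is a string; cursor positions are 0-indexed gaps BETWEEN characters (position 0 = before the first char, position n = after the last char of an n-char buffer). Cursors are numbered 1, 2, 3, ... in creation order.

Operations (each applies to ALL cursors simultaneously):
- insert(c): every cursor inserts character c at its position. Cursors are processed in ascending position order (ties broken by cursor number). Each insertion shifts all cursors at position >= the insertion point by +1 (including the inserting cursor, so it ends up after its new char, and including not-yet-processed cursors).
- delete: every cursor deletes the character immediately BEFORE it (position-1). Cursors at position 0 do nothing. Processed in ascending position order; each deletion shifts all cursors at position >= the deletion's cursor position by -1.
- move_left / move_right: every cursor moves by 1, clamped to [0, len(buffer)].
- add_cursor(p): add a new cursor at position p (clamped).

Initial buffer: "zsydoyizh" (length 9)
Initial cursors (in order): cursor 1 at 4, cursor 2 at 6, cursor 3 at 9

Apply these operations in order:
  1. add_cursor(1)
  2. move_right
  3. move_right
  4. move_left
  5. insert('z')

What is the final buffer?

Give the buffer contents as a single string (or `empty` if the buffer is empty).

Answer: zszydozyizzzh

Derivation:
After op 1 (add_cursor(1)): buffer="zsydoyizh" (len 9), cursors c4@1 c1@4 c2@6 c3@9, authorship .........
After op 2 (move_right): buffer="zsydoyizh" (len 9), cursors c4@2 c1@5 c2@7 c3@9, authorship .........
After op 3 (move_right): buffer="zsydoyizh" (len 9), cursors c4@3 c1@6 c2@8 c3@9, authorship .........
After op 4 (move_left): buffer="zsydoyizh" (len 9), cursors c4@2 c1@5 c2@7 c3@8, authorship .........
After op 5 (insert('z')): buffer="zszydozyizzzh" (len 13), cursors c4@3 c1@7 c2@10 c3@12, authorship ..4...1..2.3.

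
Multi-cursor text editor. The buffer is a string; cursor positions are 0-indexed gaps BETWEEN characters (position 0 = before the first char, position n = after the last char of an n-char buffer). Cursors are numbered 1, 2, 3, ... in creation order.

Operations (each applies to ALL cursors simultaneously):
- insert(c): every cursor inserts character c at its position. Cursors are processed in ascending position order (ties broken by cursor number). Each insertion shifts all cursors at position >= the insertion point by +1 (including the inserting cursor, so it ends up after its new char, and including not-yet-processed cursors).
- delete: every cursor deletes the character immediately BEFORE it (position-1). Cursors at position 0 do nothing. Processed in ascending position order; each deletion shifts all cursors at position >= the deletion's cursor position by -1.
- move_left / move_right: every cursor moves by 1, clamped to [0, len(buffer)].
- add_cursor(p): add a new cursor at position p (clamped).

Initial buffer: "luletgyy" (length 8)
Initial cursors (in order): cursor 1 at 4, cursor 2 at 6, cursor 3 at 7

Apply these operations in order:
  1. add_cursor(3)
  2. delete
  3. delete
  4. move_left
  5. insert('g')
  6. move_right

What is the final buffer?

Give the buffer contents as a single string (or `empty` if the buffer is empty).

Answer: ggggy

Derivation:
After op 1 (add_cursor(3)): buffer="luletgyy" (len 8), cursors c4@3 c1@4 c2@6 c3@7, authorship ........
After op 2 (delete): buffer="luty" (len 4), cursors c1@2 c4@2 c2@3 c3@3, authorship ....
After op 3 (delete): buffer="y" (len 1), cursors c1@0 c2@0 c3@0 c4@0, authorship .
After op 4 (move_left): buffer="y" (len 1), cursors c1@0 c2@0 c3@0 c4@0, authorship .
After op 5 (insert('g')): buffer="ggggy" (len 5), cursors c1@4 c2@4 c3@4 c4@4, authorship 1234.
After op 6 (move_right): buffer="ggggy" (len 5), cursors c1@5 c2@5 c3@5 c4@5, authorship 1234.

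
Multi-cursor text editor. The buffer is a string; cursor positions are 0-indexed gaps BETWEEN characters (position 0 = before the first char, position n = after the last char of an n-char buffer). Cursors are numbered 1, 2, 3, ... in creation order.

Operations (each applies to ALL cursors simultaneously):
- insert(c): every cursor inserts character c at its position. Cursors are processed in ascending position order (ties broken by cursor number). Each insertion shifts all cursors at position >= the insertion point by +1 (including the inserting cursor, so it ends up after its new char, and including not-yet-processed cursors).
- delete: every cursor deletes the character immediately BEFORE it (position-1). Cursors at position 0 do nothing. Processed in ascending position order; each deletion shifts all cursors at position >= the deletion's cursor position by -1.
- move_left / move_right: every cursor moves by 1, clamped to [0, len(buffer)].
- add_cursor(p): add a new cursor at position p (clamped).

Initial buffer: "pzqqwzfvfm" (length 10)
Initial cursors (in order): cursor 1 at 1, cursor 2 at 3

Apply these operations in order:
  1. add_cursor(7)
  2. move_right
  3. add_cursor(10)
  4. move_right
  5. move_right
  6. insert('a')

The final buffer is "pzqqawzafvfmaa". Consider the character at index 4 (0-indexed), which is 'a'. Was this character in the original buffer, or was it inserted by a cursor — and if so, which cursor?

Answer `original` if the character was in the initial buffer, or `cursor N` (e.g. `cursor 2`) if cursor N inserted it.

Answer: cursor 1

Derivation:
After op 1 (add_cursor(7)): buffer="pzqqwzfvfm" (len 10), cursors c1@1 c2@3 c3@7, authorship ..........
After op 2 (move_right): buffer="pzqqwzfvfm" (len 10), cursors c1@2 c2@4 c3@8, authorship ..........
After op 3 (add_cursor(10)): buffer="pzqqwzfvfm" (len 10), cursors c1@2 c2@4 c3@8 c4@10, authorship ..........
After op 4 (move_right): buffer="pzqqwzfvfm" (len 10), cursors c1@3 c2@5 c3@9 c4@10, authorship ..........
After op 5 (move_right): buffer="pzqqwzfvfm" (len 10), cursors c1@4 c2@6 c3@10 c4@10, authorship ..........
After op 6 (insert('a')): buffer="pzqqawzafvfmaa" (len 14), cursors c1@5 c2@8 c3@14 c4@14, authorship ....1..2....34
Authorship (.=original, N=cursor N): . . . . 1 . . 2 . . . . 3 4
Index 4: author = 1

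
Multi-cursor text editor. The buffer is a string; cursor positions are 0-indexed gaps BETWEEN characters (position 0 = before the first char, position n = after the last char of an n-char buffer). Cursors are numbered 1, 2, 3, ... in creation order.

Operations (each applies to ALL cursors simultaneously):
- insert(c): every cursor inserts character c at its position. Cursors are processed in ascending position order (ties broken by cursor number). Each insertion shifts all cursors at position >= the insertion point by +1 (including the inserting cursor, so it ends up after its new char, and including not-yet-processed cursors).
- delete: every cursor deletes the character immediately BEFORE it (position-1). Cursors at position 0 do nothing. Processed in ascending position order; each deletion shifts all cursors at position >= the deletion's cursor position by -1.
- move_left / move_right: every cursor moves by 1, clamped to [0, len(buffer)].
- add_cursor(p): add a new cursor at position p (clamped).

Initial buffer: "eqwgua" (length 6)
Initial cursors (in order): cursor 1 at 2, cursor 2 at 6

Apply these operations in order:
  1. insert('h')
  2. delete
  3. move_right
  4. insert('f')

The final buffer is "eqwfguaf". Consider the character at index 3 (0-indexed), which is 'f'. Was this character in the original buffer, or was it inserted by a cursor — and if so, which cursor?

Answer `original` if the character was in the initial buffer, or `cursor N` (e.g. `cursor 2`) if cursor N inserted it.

Answer: cursor 1

Derivation:
After op 1 (insert('h')): buffer="eqhwguah" (len 8), cursors c1@3 c2@8, authorship ..1....2
After op 2 (delete): buffer="eqwgua" (len 6), cursors c1@2 c2@6, authorship ......
After op 3 (move_right): buffer="eqwgua" (len 6), cursors c1@3 c2@6, authorship ......
After op 4 (insert('f')): buffer="eqwfguaf" (len 8), cursors c1@4 c2@8, authorship ...1...2
Authorship (.=original, N=cursor N): . . . 1 . . . 2
Index 3: author = 1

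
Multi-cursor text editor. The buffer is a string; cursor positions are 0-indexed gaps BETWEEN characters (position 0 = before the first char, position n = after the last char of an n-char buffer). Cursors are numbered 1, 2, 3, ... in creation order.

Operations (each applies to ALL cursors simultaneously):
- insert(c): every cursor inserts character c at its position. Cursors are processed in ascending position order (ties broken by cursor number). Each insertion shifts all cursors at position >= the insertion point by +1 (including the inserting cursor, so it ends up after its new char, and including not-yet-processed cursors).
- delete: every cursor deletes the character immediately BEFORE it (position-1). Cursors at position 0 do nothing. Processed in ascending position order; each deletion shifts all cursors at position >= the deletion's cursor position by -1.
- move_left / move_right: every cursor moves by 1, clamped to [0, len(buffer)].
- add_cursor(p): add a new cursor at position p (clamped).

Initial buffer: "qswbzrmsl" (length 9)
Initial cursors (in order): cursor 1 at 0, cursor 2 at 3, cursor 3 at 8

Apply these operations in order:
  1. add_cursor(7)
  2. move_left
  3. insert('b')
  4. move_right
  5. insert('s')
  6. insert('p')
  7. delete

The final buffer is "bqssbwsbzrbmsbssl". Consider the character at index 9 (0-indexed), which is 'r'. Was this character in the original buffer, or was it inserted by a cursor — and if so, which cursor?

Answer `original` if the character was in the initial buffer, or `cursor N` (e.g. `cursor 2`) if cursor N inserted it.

After op 1 (add_cursor(7)): buffer="qswbzrmsl" (len 9), cursors c1@0 c2@3 c4@7 c3@8, authorship .........
After op 2 (move_left): buffer="qswbzrmsl" (len 9), cursors c1@0 c2@2 c4@6 c3@7, authorship .........
After op 3 (insert('b')): buffer="bqsbwbzrbmbsl" (len 13), cursors c1@1 c2@4 c4@9 c3@11, authorship 1..2....4.3..
After op 4 (move_right): buffer="bqsbwbzrbmbsl" (len 13), cursors c1@2 c2@5 c4@10 c3@12, authorship 1..2....4.3..
After op 5 (insert('s')): buffer="bqssbwsbzrbmsbssl" (len 17), cursors c1@3 c2@7 c4@13 c3@16, authorship 1.1.2.2...4.43.3.
After op 6 (insert('p')): buffer="bqspsbwspbzrbmspbsspl" (len 21), cursors c1@4 c2@9 c4@16 c3@20, authorship 1.11.2.22...4.443.33.
After op 7 (delete): buffer="bqssbwsbzrbmsbssl" (len 17), cursors c1@3 c2@7 c4@13 c3@16, authorship 1.1.2.2...4.43.3.
Authorship (.=original, N=cursor N): 1 . 1 . 2 . 2 . . . 4 . 4 3 . 3 .
Index 9: author = original

Answer: original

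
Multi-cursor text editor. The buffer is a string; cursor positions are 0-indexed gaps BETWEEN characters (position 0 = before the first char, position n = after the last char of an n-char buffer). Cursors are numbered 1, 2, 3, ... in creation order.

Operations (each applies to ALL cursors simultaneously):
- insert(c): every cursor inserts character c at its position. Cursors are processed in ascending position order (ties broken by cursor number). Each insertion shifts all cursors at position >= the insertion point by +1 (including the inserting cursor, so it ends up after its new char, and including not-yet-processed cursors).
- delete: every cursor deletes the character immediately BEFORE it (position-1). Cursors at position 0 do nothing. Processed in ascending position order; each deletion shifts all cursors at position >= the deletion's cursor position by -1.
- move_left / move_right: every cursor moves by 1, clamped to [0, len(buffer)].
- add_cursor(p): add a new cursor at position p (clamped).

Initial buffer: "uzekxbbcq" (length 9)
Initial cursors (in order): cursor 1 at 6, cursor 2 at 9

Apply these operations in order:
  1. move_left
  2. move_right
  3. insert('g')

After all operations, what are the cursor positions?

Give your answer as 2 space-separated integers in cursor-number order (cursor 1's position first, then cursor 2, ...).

Answer: 7 11

Derivation:
After op 1 (move_left): buffer="uzekxbbcq" (len 9), cursors c1@5 c2@8, authorship .........
After op 2 (move_right): buffer="uzekxbbcq" (len 9), cursors c1@6 c2@9, authorship .........
After op 3 (insert('g')): buffer="uzekxbgbcqg" (len 11), cursors c1@7 c2@11, authorship ......1...2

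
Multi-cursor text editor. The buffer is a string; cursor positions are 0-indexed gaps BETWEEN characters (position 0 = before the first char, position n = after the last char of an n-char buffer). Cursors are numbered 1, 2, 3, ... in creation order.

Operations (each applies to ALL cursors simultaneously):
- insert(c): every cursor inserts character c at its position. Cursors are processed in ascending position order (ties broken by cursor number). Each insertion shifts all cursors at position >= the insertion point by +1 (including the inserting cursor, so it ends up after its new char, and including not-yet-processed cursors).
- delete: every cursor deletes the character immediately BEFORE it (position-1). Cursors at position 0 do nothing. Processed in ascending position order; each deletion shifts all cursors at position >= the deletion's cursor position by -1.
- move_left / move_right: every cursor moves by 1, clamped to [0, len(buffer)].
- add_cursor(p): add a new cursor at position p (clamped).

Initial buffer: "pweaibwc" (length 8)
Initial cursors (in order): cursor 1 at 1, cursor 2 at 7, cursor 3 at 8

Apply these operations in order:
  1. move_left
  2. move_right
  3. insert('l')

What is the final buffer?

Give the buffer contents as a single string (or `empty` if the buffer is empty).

Answer: plweaibwlcl

Derivation:
After op 1 (move_left): buffer="pweaibwc" (len 8), cursors c1@0 c2@6 c3@7, authorship ........
After op 2 (move_right): buffer="pweaibwc" (len 8), cursors c1@1 c2@7 c3@8, authorship ........
After op 3 (insert('l')): buffer="plweaibwlcl" (len 11), cursors c1@2 c2@9 c3@11, authorship .1......2.3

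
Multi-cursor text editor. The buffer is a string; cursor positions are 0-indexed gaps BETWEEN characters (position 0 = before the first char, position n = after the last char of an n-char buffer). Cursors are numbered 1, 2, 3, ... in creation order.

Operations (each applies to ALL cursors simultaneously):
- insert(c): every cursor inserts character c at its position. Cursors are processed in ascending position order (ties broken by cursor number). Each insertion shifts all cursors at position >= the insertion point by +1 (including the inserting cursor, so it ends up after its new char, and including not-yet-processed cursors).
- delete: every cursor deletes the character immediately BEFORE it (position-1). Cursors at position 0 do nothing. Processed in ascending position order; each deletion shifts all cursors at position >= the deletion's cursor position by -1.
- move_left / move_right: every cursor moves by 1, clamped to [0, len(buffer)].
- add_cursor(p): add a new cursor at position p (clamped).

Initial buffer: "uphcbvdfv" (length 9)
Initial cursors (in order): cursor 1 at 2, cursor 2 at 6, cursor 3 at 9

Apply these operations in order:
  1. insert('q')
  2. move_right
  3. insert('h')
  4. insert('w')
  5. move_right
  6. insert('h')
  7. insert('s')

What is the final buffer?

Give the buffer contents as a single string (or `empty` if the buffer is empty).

Answer: upqhhwchsbvqdhwfhsvqhwhs

Derivation:
After op 1 (insert('q')): buffer="upqhcbvqdfvq" (len 12), cursors c1@3 c2@8 c3@12, authorship ..1....2...3
After op 2 (move_right): buffer="upqhcbvqdfvq" (len 12), cursors c1@4 c2@9 c3@12, authorship ..1....2...3
After op 3 (insert('h')): buffer="upqhhcbvqdhfvqh" (len 15), cursors c1@5 c2@11 c3@15, authorship ..1.1...2.2..33
After op 4 (insert('w')): buffer="upqhhwcbvqdhwfvqhw" (len 18), cursors c1@6 c2@13 c3@18, authorship ..1.11...2.22..333
After op 5 (move_right): buffer="upqhhwcbvqdhwfvqhw" (len 18), cursors c1@7 c2@14 c3@18, authorship ..1.11...2.22..333
After op 6 (insert('h')): buffer="upqhhwchbvqdhwfhvqhwh" (len 21), cursors c1@8 c2@16 c3@21, authorship ..1.11.1..2.22.2.3333
After op 7 (insert('s')): buffer="upqhhwchsbvqdhwfhsvqhwhs" (len 24), cursors c1@9 c2@18 c3@24, authorship ..1.11.11..2.22.22.33333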